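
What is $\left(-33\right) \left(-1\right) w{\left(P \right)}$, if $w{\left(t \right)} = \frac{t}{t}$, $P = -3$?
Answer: $33$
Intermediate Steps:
$w{\left(t \right)} = 1$
$\left(-33\right) \left(-1\right) w{\left(P \right)} = \left(-33\right) \left(-1\right) 1 = 33 \cdot 1 = 33$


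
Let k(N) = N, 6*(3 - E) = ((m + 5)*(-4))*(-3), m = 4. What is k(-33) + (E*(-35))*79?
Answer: 41442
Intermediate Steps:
E = -15 (E = 3 - (4 + 5)*(-4)*(-3)/6 = 3 - 9*(-4)*(-3)/6 = 3 - (-6)*(-3) = 3 - ⅙*108 = 3 - 18 = -15)
k(-33) + (E*(-35))*79 = -33 - 15*(-35)*79 = -33 + 525*79 = -33 + 41475 = 41442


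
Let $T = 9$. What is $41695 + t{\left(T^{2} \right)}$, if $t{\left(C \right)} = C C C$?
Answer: $573136$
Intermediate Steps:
$t{\left(C \right)} = C^{3}$ ($t{\left(C \right)} = C^{2} C = C^{3}$)
$41695 + t{\left(T^{2} \right)} = 41695 + \left(9^{2}\right)^{3} = 41695 + 81^{3} = 41695 + 531441 = 573136$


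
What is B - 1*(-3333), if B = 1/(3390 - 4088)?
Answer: 2326433/698 ≈ 3333.0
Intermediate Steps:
B = -1/698 (B = 1/(-698) = -1/698 ≈ -0.0014327)
B - 1*(-3333) = -1/698 - 1*(-3333) = -1/698 + 3333 = 2326433/698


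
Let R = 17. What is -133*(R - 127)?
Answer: 14630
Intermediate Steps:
-133*(R - 127) = -133*(17 - 127) = -133*(-110) = 14630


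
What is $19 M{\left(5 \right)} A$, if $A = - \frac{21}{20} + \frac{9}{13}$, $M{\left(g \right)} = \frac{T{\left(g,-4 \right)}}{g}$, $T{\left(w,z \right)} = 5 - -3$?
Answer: $- \frac{3534}{325} \approx -10.874$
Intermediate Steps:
$T{\left(w,z \right)} = 8$ ($T{\left(w,z \right)} = 5 + 3 = 8$)
$M{\left(g \right)} = \frac{8}{g}$
$A = - \frac{93}{260}$ ($A = \left(-21\right) \frac{1}{20} + 9 \cdot \frac{1}{13} = - \frac{21}{20} + \frac{9}{13} = - \frac{93}{260} \approx -0.35769$)
$19 M{\left(5 \right)} A = 19 \cdot \frac{8}{5} \left(- \frac{93}{260}\right) = \frac{152}{5} \left(- \frac{93}{260}\right) = - \frac{3534}{325}$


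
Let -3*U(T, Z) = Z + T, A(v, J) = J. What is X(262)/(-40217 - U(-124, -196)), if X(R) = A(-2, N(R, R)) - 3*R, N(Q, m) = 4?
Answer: 2346/120971 ≈ 0.019393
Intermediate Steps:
U(T, Z) = -T/3 - Z/3 (U(T, Z) = -(Z + T)/3 = -(T + Z)/3 = -T/3 - Z/3)
X(R) = 4 - 3*R
X(262)/(-40217 - U(-124, -196)) = (4 - 3*262)/(-40217 - (-⅓*(-124) - ⅓*(-196))) = (4 - 786)/(-40217 - (124/3 + 196/3)) = -782/(-40217 - 1*320/3) = -782/(-40217 - 320/3) = -782/(-120971/3) = -782*(-3/120971) = 2346/120971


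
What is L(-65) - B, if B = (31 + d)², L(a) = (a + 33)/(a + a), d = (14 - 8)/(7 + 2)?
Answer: -586481/585 ≈ -1002.5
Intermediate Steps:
d = ⅔ (d = 6/9 = 6*(⅑) = ⅔ ≈ 0.66667)
L(a) = (33 + a)/(2*a) (L(a) = (33 + a)/((2*a)) = (33 + a)*(1/(2*a)) = (33 + a)/(2*a))
B = 9025/9 (B = (31 + ⅔)² = (95/3)² = 9025/9 ≈ 1002.8)
L(-65) - B = (½)*(33 - 65)/(-65) - 1*9025/9 = (½)*(-1/65)*(-32) - 9025/9 = 16/65 - 9025/9 = -586481/585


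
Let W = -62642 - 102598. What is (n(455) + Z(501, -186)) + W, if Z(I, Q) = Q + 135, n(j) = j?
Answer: -164836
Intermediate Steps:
W = -165240
Z(I, Q) = 135 + Q
(n(455) + Z(501, -186)) + W = (455 + (135 - 186)) - 165240 = (455 - 51) - 165240 = 404 - 165240 = -164836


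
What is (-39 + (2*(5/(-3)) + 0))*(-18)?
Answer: 762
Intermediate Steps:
(-39 + (2*(5/(-3)) + 0))*(-18) = (-39 + (2*(5*(-⅓)) + 0))*(-18) = (-39 + (2*(-5/3) + 0))*(-18) = (-39 + (-10/3 + 0))*(-18) = (-39 - 10/3)*(-18) = -127/3*(-18) = 762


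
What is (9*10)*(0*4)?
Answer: 0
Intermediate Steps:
(9*10)*(0*4) = 90*0 = 0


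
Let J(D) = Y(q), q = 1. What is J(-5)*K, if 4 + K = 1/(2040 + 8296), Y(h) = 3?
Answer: -124029/10336 ≈ -12.000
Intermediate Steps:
J(D) = 3
K = -41343/10336 (K = -4 + 1/(2040 + 8296) = -4 + 1/10336 = -41343/10336 ≈ -3.9999)
J(-5)*K = 3*(-41343/10336) = -124029/10336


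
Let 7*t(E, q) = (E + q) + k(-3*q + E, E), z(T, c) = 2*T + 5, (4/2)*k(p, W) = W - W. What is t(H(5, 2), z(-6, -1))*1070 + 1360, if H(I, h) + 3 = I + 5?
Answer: 1360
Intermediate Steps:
H(I, h) = 2 + I (H(I, h) = -3 + (I + 5) = -3 + (5 + I) = 2 + I)
k(p, W) = 0 (k(p, W) = (W - W)/2 = (1/2)*0 = 0)
z(T, c) = 5 + 2*T
t(E, q) = E/7 + q/7 (t(E, q) = ((E + q) + 0)/7 = (E + q)/7 = E/7 + q/7)
t(H(5, 2), z(-6, -1))*1070 + 1360 = ((2 + 5)/7 + (5 + 2*(-6))/7)*1070 + 1360 = ((1/7)*7 + (5 - 12)/7)*1070 + 1360 = (1 + (1/7)*(-7))*1070 + 1360 = (1 - 1)*1070 + 1360 = 0*1070 + 1360 = 0 + 1360 = 1360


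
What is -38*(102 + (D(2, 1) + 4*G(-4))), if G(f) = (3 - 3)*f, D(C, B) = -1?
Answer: -3838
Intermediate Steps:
G(f) = 0 (G(f) = 0*f = 0)
-38*(102 + (D(2, 1) + 4*G(-4))) = -38*(102 + (-1 + 4*0)) = -38*(102 + (-1 + 0)) = -38*(102 - 1) = -38*101 = -3838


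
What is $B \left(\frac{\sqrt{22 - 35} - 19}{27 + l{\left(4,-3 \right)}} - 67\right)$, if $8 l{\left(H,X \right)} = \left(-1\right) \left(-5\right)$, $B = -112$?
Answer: $\frac{1675408}{221} - \frac{896 i \sqrt{13}}{221} \approx 7581.0 - 14.618 i$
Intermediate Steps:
$l{\left(H,X \right)} = \frac{5}{8}$ ($l{\left(H,X \right)} = \frac{\left(-1\right) \left(-5\right)}{8} = \frac{1}{8} \cdot 5 = \frac{5}{8}$)
$B \left(\frac{\sqrt{22 - 35} - 19}{27 + l{\left(4,-3 \right)}} - 67\right) = - 112 \left(\frac{\sqrt{22 - 35} - 19}{27 + \frac{5}{8}} - 67\right) = - 112 \left(\frac{\sqrt{-13} - 19}{\frac{221}{8}} - 67\right) = - 112 \left(\left(i \sqrt{13} - 19\right) \frac{8}{221} - 67\right) = - 112 \left(\left(-19 + i \sqrt{13}\right) \frac{8}{221} - 67\right) = - 112 \left(\left(- \frac{152}{221} + \frac{8 i \sqrt{13}}{221}\right) - 67\right) = - 112 \left(- \frac{14959}{221} + \frac{8 i \sqrt{13}}{221}\right) = \frac{1675408}{221} - \frac{896 i \sqrt{13}}{221}$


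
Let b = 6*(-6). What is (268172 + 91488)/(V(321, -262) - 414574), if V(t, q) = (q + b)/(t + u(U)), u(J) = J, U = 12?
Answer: -855477/986096 ≈ -0.86754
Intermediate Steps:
b = -36
V(t, q) = (-36 + q)/(12 + t) (V(t, q) = (q - 36)/(t + 12) = (-36 + q)/(12 + t))
(268172 + 91488)/(V(321, -262) - 414574) = (268172 + 91488)/((-36 - 262)/(12 + 321) - 414574) = 359660/(-298/333 - 414574) = 359660/(-138053440/333) = 359660*(-333/138053440) = -855477/986096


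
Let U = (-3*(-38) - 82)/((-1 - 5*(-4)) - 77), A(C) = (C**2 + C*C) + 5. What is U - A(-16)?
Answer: -15009/29 ≈ -517.55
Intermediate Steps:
A(C) = 5 + 2*C**2 (A(C) = (C**2 + C**2) + 5 = 2*C**2 + 5 = 5 + 2*C**2)
U = -16/29 (U = (114 - 82)/((-1 + 20) - 77) = 32/(19 - 77) = 32/(-58) = 32*(-1/58) = -16/29 ≈ -0.55172)
U - A(-16) = -16/29 - (5 + 2*(-16)**2) = -16/29 - (5 + 2*256) = -16/29 - (5 + 512) = -16/29 - 1*517 = -16/29 - 517 = -15009/29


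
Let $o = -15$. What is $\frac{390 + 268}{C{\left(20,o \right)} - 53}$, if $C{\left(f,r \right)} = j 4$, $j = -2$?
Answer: $- \frac{658}{61} \approx -10.787$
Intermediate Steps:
$C{\left(f,r \right)} = -8$ ($C{\left(f,r \right)} = \left(-2\right) 4 = -8$)
$\frac{390 + 268}{C{\left(20,o \right)} - 53} = \frac{390 + 268}{-8 - 53} = \frac{658}{-61} = 658 \left(- \frac{1}{61}\right) = - \frac{658}{61}$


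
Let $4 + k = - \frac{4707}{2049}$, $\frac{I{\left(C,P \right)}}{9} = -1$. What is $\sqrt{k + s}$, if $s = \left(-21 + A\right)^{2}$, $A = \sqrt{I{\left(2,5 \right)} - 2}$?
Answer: $\frac{\sqrt{197652687 - 19592538 i \sqrt{11}}}{683} \approx 20.853 - 3.34 i$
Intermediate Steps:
$I{\left(C,P \right)} = -9$ ($I{\left(C,P \right)} = 9 \left(-1\right) = -9$)
$k = - \frac{4301}{683}$ ($k = -4 - \frac{4707}{2049} = -4 - \frac{1569}{683} = - \frac{4301}{683} \approx -6.2972$)
$A = i \sqrt{11}$ ($A = \sqrt{-9 - 2} = \sqrt{-11} = i \sqrt{11} \approx 3.3166 i$)
$s = \left(-21 + i \sqrt{11}\right)^{2} \approx 430.0 - 139.3 i$
$\sqrt{k + s} = \sqrt{- \frac{4301}{683} + \left(21 - i \sqrt{11}\right)^{2}}$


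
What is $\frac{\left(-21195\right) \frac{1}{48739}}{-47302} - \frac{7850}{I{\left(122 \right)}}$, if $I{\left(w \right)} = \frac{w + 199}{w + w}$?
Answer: $- \frac{4415863094937605}{740050149138} \approx -5967.0$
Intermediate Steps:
$I{\left(w \right)} = \frac{199 + w}{2 w}$
$\frac{\left(-21195\right) \frac{1}{48739}}{-47302} - \frac{7850}{I{\left(122 \right)}} = \frac{\left(-21195\right) \frac{1}{48739}}{-47302} - \frac{7850}{\frac{1}{2} \cdot \frac{1}{122} \left(199 + 122\right)} = \left(-21195\right) \frac{1}{48739} \left(- \frac{1}{47302}\right) - \frac{7850}{\frac{1}{2} \cdot \frac{1}{122} \cdot 321} = \left(- \frac{21195}{48739}\right) \left(- \frac{1}{47302}\right) - \frac{7850}{\frac{321}{244}} = \frac{21195}{2305452178} - \frac{1915400}{321} = - \frac{4415863094937605}{740050149138}$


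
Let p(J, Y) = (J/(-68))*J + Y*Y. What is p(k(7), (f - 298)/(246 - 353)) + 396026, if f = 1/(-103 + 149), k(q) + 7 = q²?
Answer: 163093215705517/411843428 ≈ 3.9601e+5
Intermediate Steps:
k(q) = -7 + q²
f = 1/46 ≈ 0.021739
p(J, Y) = Y² - J²/68 (p(J, Y) = (J*(-1/68))*J + Y² = (-J/68)*J + Y² = -J²/68 + Y² = Y² - J²/68)
p(k(7), (f - 298)/(246 - 353)) + 396026 = (((1/46 - 298)/(246 - 353))² - (-7 + 7²)²/68) + 396026 = ((-13707/46/(-107))² - (-7 + 49)²/68) + 396026 = ((-13707/46*(-1/107))² - 1/68*42²) + 396026 = ((13707/4922)² - 1/68*1764) + 396026 = (187881849/24226084 - 441/17) + 396026 = -7489711611/411843428 + 396026 = 163093215705517/411843428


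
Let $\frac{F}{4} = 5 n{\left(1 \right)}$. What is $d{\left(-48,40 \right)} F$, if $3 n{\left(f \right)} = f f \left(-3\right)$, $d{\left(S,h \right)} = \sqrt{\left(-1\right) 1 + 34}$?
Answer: $- 20 \sqrt{33} \approx -114.89$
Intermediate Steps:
$d{\left(S,h \right)} = \sqrt{33}$ ($d{\left(S,h \right)} = \sqrt{-1 + 34} = \sqrt{33}$)
$n{\left(f \right)} = - f^{2}$ ($n{\left(f \right)} = \frac{f f \left(-3\right)}{3} = \frac{f^{2} \left(-3\right)}{3} = \frac{\left(-3\right) f^{2}}{3} = - f^{2}$)
$F = -20$ ($F = 4 \cdot 5 \left(- 1^{2}\right) = 4 \cdot 5 \left(\left(-1\right) 1\right) = 4 \cdot 5 \left(-1\right) = 4 \left(-5\right) = -20$)
$d{\left(-48,40 \right)} F = \sqrt{33} \left(-20\right) = - 20 \sqrt{33}$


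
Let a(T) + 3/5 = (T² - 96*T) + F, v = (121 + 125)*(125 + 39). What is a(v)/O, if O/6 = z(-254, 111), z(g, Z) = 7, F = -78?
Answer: 2706275389/70 ≈ 3.8661e+7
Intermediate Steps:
O = 42 (O = 6*7 = 42)
v = 40344 (v = 246*164 = 40344)
a(T) = -393/5 + T² - 96*T (a(T) = -⅗ + ((T² - 96*T) - 78) = -⅗ + (-78 + T² - 96*T) = -393/5 + T² - 96*T)
a(v)/O = (-393/5 + 40344² - 96*40344)/42 = (-393/5 + 1627638336 - 3873024)*(1/42) = (8118826167/5)*(1/42) = 2706275389/70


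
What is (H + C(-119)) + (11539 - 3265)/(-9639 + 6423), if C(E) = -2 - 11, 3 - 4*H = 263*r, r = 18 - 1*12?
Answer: -219397/536 ≈ -409.32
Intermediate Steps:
r = 6 (r = 18 - 12 = 6)
H = -1575/4 (H = ¾ - 263*6/4 = ¾ - ¼*1578 = ¾ - 789/2 = -1575/4 ≈ -393.75)
C(E) = -13
(H + C(-119)) + (11539 - 3265)/(-9639 + 6423) = (-1575/4 - 13) + (11539 - 3265)/(-9639 + 6423) = -1627/4 + 8274/(-3216) = -1627/4 + 8274*(-1/3216) = -1627/4 - 1379/536 = -219397/536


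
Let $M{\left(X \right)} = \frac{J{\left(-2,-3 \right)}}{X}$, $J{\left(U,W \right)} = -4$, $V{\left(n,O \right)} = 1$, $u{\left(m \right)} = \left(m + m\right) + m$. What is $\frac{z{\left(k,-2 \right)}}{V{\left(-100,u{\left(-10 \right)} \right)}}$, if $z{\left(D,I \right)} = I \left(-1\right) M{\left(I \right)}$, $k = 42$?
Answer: $4$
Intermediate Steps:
$u{\left(m \right)} = 3 m$ ($u{\left(m \right)} = 2 m + m = 3 m$)
$M{\left(X \right)} = - \frac{4}{X}$
$z{\left(D,I \right)} = 4$ ($z{\left(D,I \right)} = I \left(-1\right) \left(- \frac{4}{I}\right) = - I \left(- \frac{4}{I}\right) = 4$)
$\frac{z{\left(k,-2 \right)}}{V{\left(-100,u{\left(-10 \right)} \right)}} = \frac{4}{1} = 4 \cdot 1 = 4$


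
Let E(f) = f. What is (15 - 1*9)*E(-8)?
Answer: -48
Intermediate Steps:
(15 - 1*9)*E(-8) = (15 - 1*9)*(-8) = (15 - 9)*(-8) = 6*(-8) = -48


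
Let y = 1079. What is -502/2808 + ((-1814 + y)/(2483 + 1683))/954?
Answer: -13869407/77500098 ≈ -0.17896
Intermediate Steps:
-502/2808 + ((-1814 + y)/(2483 + 1683))/954 = -502/2808 + ((-1814 + 1079)/(2483 + 1683))/954 = -502*1/2808 - 735/4166*(1/954) = -251/1404 - 735*1/4166*(1/954) = -251/1404 - 735/4166*1/954 = -251/1404 - 245/1324788 = -13869407/77500098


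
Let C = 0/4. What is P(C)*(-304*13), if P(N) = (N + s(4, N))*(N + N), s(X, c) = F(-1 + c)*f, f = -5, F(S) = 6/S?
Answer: 0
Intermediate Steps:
s(X, c) = -30/(-1 + c) (s(X, c) = (6/(-1 + c))*(-5) = -30/(-1 + c))
C = 0 (C = 0*(¼) = 0)
P(N) = 2*N*(N - 30/(-1 + N)) (P(N) = (N - 30/(-1 + N))*(N + N) = (N - 30/(-1 + N))*(2*N) = 2*N*(N - 30/(-1 + N)))
P(C)*(-304*13) = (2*0*(-30 + 0*(-1 + 0))/(-1 + 0))*(-304*13) = (2*0*(-30 + 0*(-1))/(-1))*(-3952) = (2*0*(-1)*(-30 + 0))*(-3952) = (2*0*(-1)*(-30))*(-3952) = 0*(-3952) = 0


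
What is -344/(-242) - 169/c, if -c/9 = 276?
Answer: 447697/300564 ≈ 1.4895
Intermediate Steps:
c = -2484 (c = -9*276 = -2484)
-344/(-242) - 169/c = -344/(-242) - 169/(-2484) = -344*(-1/242) - 169*(-1/2484) = 172/121 + 169/2484 = 447697/300564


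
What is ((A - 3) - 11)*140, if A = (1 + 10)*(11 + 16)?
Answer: 39620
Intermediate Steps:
A = 297 (A = 11*27 = 297)
((A - 3) - 11)*140 = ((297 - 3) - 11)*140 = (294 - 11)*140 = 283*140 = 39620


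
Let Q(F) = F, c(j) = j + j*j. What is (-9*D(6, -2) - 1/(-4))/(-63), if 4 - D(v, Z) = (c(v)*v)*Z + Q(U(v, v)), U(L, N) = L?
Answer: 18071/252 ≈ 71.710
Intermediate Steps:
c(j) = j + j²
D(v, Z) = 4 - v - Z*v²*(1 + v) (D(v, Z) = 4 - (((v*(1 + v))*v)*Z + v) = 4 - ((v²*(1 + v))*Z + v) = 4 - (Z*v²*(1 + v) + v) = 4 - (v + Z*v²*(1 + v)) = 4 + (-v - Z*v²*(1 + v)) = 4 - v - Z*v²*(1 + v))
(-9*D(6, -2) - 1/(-4))/(-63) = (-9*(4 - 1*6 - 1*(-2)*6²*(1 + 6)) - 1/(-4))/(-63) = (-9*(4 - 6 - 1*(-2)*36*7) - 1*(-¼))*(-1/63) = (-9*(4 - 6 + 504) + ¼)*(-1/63) = (-9*502 + ¼)*(-1/63) = (-4518 + ¼)*(-1/63) = -18071/4*(-1/63) = 18071/252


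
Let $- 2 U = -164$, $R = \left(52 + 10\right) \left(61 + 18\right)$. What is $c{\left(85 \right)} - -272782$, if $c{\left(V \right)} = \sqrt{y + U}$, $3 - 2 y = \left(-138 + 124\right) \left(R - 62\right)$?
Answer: $272782 + \frac{\sqrt{135742}}{2} \approx 2.7297 \cdot 10^{5}$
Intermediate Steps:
$R = 4898$ ($R = 62 \cdot 79 = 4898$)
$y = \frac{67707}{2}$ ($y = \frac{3}{2} - \frac{\left(-138 + 124\right) \left(4898 - 62\right)}{2} = \frac{3}{2} - \frac{\left(-14\right) 4836}{2} = \frac{3}{2} - -33852 = \frac{3}{2} + 33852 = \frac{67707}{2} \approx 33854.0$)
$U = 82$ ($U = \left(- \frac{1}{2}\right) \left(-164\right) = 82$)
$c{\left(V \right)} = \frac{\sqrt{135742}}{2}$ ($c{\left(V \right)} = \sqrt{\frac{67707}{2} + 82} = \sqrt{\frac{67871}{2}} = \frac{\sqrt{135742}}{2}$)
$c{\left(85 \right)} - -272782 = \frac{\sqrt{135742}}{2} - -272782 = \frac{\sqrt{135742}}{2} + 272782 = 272782 + \frac{\sqrt{135742}}{2}$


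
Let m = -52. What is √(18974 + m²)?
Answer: √21678 ≈ 147.23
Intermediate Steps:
√(18974 + m²) = √(18974 + (-52)²) = √(18974 + 2704) = √21678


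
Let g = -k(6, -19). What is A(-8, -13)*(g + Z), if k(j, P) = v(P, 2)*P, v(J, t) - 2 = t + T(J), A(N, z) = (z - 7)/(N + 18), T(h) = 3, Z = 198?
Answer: -662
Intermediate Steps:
A(N, z) = (-7 + z)/(18 + N)
v(J, t) = 5 + t (v(J, t) = 2 + (t + 3) = 2 + (3 + t) = 5 + t)
k(j, P) = 7*P (k(j, P) = (5 + 2)*P = 7*P)
g = 133 (g = -7*(-19) = -1*(-133) = 133)
A(-8, -13)*(g + Z) = ((-7 - 13)/(18 - 8))*(133 + 198) = (-20/10)*331 = ((⅒)*(-20))*331 = -2*331 = -662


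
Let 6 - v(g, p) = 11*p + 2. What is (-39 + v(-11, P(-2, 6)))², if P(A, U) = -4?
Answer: 81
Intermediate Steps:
v(g, p) = 4 - 11*p (v(g, p) = 6 - (11*p + 2) = 6 - (2 + 11*p) = 6 + (-2 - 11*p) = 4 - 11*p)
(-39 + v(-11, P(-2, 6)))² = (-39 + (4 - 11*(-4)))² = (-39 + (4 + 44))² = (-39 + 48)² = 9² = 81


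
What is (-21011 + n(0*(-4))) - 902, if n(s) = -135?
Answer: -22048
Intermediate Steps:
(-21011 + n(0*(-4))) - 902 = (-21011 - 135) - 902 = -21146 - 902 = -22048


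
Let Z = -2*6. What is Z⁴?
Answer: 20736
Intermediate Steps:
Z = -12
Z⁴ = (-12)⁴ = 20736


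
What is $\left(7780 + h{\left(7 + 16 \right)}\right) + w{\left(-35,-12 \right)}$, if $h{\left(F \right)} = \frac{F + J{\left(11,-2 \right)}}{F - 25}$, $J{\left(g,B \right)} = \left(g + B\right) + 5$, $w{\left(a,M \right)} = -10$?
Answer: $\frac{15503}{2} \approx 7751.5$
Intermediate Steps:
$J{\left(g,B \right)} = 5 + B + g$ ($J{\left(g,B \right)} = \left(B + g\right) + 5 = 5 + B + g$)
$h{\left(F \right)} = \frac{14 + F}{-25 + F}$ ($h{\left(F \right)} = \frac{F + \left(5 - 2 + 11\right)}{F - 25} = \frac{F + 14}{-25 + F} = \frac{14 + F}{-25 + F}$)
$\left(7780 + h{\left(7 + 16 \right)}\right) + w{\left(-35,-12 \right)} = \left(7780 + \frac{14 + \left(7 + 16\right)}{-25 + \left(7 + 16\right)}\right) - 10 = \left(7780 + \frac{14 + 23}{-25 + 23}\right) - 10 = \left(7780 + \frac{1}{-2} \cdot 37\right) - 10 = \left(7780 - \frac{37}{2}\right) - 10 = \frac{15523}{2} - 10 = \frac{15503}{2}$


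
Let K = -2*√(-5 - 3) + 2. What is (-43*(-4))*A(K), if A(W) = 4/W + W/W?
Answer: 172*(2*√2 + 3*I)/(I + 2*√2) ≈ 210.22 + 108.11*I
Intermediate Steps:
K = 2 - 4*I*√2 (K = -4*I*√2 + 2 = 2 - 4*I*√2 ≈ 2.0 - 5.6569*I)
A(W) = 1 + 4/W (A(W) = 4/W + 1 = 1 + 4/W)
(-43*(-4))*A(K) = (-43*(-4))*((4 + (2 - 4*I*√2))/(2 - 4*I*√2)) = 172*((6 - 4*I*√2)/(2 - 4*I*√2)) = 172*(6 - 4*I*√2)/(2 - 4*I*√2)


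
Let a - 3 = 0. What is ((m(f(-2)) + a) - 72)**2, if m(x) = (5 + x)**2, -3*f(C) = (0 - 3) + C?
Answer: 48841/81 ≈ 602.98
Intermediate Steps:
a = 3 (a = 3 + 0 = 3)
f(C) = 1 - C/3 (f(C) = -((0 - 3) + C)/3 = -(-3 + C)/3 = 1 - C/3)
((m(f(-2)) + a) - 72)**2 = (((5 + (1 - 1/3*(-2)))**2 + 3) - 72)**2 = (((5 + (1 + 2/3))**2 + 3) - 72)**2 = (((5 + 5/3)**2 + 3) - 72)**2 = (((20/3)**2 + 3) - 72)**2 = ((400/9 + 3) - 72)**2 = (427/9 - 72)**2 = (-221/9)**2 = 48841/81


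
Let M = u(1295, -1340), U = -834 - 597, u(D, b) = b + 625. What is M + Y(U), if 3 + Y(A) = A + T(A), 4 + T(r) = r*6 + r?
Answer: -12170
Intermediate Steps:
T(r) = -4 + 7*r (T(r) = -4 + (r*6 + r) = -4 + (6*r + r) = -4 + 7*r)
u(D, b) = 625 + b
U = -1431
M = -715 (M = 625 - 1340 = -715)
Y(A) = -7 + 8*A (Y(A) = -3 + (A + (-4 + 7*A)) = -3 + (-4 + 8*A) = -7 + 8*A)
M + Y(U) = -715 + (-7 + 8*(-1431)) = -715 + (-7 - 11448) = -715 - 11455 = -12170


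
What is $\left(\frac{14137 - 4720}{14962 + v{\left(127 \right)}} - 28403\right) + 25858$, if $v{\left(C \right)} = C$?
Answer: $- \frac{38392088}{15089} \approx -2544.4$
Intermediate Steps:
$\left(\frac{14137 - 4720}{14962 + v{\left(127 \right)}} - 28403\right) + 25858 = \left(\frac{14137 - 4720}{14962 + 127} - 28403\right) + 25858 = \left(\frac{9417}{15089} - 28403\right) + 25858 = - \frac{428563450}{15089} + 25858 = - \frac{38392088}{15089}$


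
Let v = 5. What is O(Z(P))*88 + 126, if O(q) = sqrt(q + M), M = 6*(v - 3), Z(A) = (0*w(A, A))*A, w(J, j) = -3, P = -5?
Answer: 126 + 176*sqrt(3) ≈ 430.84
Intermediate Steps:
Z(A) = 0 (Z(A) = (0*(-3))*A = 0*A = 0)
M = 12 (M = 6*(5 - 3) = 6*2 = 12)
O(q) = sqrt(12 + q) (O(q) = sqrt(q + 12) = sqrt(12 + q))
O(Z(P))*88 + 126 = sqrt(12 + 0)*88 + 126 = sqrt(12)*88 + 126 = (2*sqrt(3))*88 + 126 = 176*sqrt(3) + 126 = 126 + 176*sqrt(3)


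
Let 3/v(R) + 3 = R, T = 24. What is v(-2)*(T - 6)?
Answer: -54/5 ≈ -10.800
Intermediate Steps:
v(R) = 3/(-3 + R)
v(-2)*(T - 6) = (3/(-3 - 2))*(24 - 6) = (3/(-5))*18 = (3*(-⅕))*18 = -⅗*18 = -54/5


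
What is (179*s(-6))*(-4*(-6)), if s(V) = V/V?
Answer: 4296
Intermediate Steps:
s(V) = 1
(179*s(-6))*(-4*(-6)) = (179*1)*(-4*(-6)) = 179*24 = 4296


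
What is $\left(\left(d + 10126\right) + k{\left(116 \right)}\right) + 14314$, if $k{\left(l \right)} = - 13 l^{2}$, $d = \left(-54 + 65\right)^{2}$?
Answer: $-150367$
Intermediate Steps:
$d = 121$ ($d = 11^{2} = 121$)
$\left(\left(d + 10126\right) + k{\left(116 \right)}\right) + 14314 = \left(\left(121 + 10126\right) - 13 \cdot 116^{2}\right) + 14314 = \left(10247 - 174928\right) + 14314 = -164681 + 14314 = -150367$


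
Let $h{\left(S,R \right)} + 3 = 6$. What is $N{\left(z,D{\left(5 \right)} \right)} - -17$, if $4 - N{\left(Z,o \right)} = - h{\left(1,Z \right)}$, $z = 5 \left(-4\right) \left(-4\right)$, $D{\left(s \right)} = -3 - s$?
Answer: $24$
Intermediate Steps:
$z = 80$ ($z = \left(-20\right) \left(-4\right) = 80$)
$h{\left(S,R \right)} = 3$ ($h{\left(S,R \right)} = -3 + 6 = 3$)
$N{\left(Z,o \right)} = 7$ ($N{\left(Z,o \right)} = 4 - \left(-1\right) 3 = 4 - -3 = 4 + 3 = 7$)
$N{\left(z,D{\left(5 \right)} \right)} - -17 = 7 - -17 = 7 + 17 = 24$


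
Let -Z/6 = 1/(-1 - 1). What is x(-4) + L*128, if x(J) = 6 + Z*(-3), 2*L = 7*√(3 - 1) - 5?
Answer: -323 + 448*√2 ≈ 310.57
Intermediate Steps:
Z = 3 (Z = -6/(-1 - 1) = -6/(-2) = -6*(-½) = 3)
L = -5/2 + 7*√2/2 (L = (7*√(3 - 1) - 5)/2 = (7*√2 - 5)/2 = (-5 + 7*√2)/2 = -5/2 + 7*√2/2 ≈ 2.4497)
x(J) = -3 (x(J) = 6 + 3*(-3) = 6 - 9 = -3)
x(-4) + L*128 = -3 + (-5/2 + 7*√2/2)*128 = -3 + (-320 + 448*√2) = -323 + 448*√2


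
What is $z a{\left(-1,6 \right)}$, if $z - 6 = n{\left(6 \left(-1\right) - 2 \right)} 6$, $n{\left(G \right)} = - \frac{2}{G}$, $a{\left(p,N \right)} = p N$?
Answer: $-45$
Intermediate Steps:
$a{\left(p,N \right)} = N p$
$z = \frac{15}{2}$ ($z = 6 + - \frac{2}{6 \left(-1\right) - 2} \cdot 6 = 6 + - \frac{2}{-6 - 2} \cdot 6 = 6 + - \frac{2}{-8} \cdot 6 = 6 + \left(-2\right) \left(- \frac{1}{8}\right) 6 = 6 + \frac{1}{4} \cdot 6 = 6 + \frac{3}{2} = \frac{15}{2} \approx 7.5$)
$z a{\left(-1,6 \right)} = \frac{15 \cdot 6 \left(-1\right)}{2} = \frac{15}{2} \left(-6\right) = -45$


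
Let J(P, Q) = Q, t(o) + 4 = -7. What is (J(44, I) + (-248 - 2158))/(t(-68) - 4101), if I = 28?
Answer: 1189/2056 ≈ 0.57831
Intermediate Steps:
t(o) = -11 (t(o) = -4 - 7 = -11)
(J(44, I) + (-248 - 2158))/(t(-68) - 4101) = (28 + (-248 - 2158))/(-11 - 4101) = (28 - 2406)/(-4112) = -2378*(-1/4112) = 1189/2056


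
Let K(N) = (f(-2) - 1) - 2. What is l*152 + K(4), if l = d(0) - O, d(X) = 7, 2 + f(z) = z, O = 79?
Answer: -10951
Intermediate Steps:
f(z) = -2 + z
l = -72 (l = 7 - 1*79 = 7 - 79 = -72)
K(N) = -7 (K(N) = ((-2 - 2) - 1) - 2 = (-4 - 1) - 2 = -5 - 2 = -7)
l*152 + K(4) = -72*152 - 7 = -10944 - 7 = -10951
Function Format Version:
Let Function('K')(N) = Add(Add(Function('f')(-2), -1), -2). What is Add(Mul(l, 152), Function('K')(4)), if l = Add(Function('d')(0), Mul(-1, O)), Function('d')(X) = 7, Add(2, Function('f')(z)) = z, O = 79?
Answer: -10951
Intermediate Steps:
Function('f')(z) = Add(-2, z)
l = -72 (l = Add(7, Mul(-1, 79)) = Add(7, -79) = -72)
Function('K')(N) = -7 (Function('K')(N) = Add(Add(Add(-2, -2), -1), -2) = Add(Add(-4, -1), -2) = Add(-5, -2) = -7)
Add(Mul(l, 152), Function('K')(4)) = Add(Mul(-72, 152), -7) = Add(-10944, -7) = -10951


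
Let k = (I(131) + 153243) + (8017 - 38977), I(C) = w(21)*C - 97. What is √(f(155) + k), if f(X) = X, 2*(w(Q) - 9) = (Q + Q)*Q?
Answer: √181291 ≈ 425.78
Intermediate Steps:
w(Q) = 9 + Q² (w(Q) = 9 + ((Q + Q)*Q)/2 = 9 + ((2*Q)*Q)/2 = 9 + (2*Q²)/2 = 9 + Q²)
I(C) = -97 + 450*C (I(C) = (9 + 21²)*C - 97 = (9 + 441)*C - 97 = 450*C - 97 = -97 + 450*C)
k = 181136 (k = ((-97 + 450*131) + 153243) + (8017 - 38977) = ((-97 + 58950) + 153243) - 30960 = (58853 + 153243) - 30960 = 212096 - 30960 = 181136)
√(f(155) + k) = √(155 + 181136) = √181291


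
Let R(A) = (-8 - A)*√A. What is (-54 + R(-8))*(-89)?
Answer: 4806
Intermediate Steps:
R(A) = √A*(-8 - A)
(-54 + R(-8))*(-89) = (-54 + √(-8)*(-8 - 1*(-8)))*(-89) = (-54 + (2*I*√2)*(-8 + 8))*(-89) = (-54 + (2*I*√2)*0)*(-89) = (-54 + 0)*(-89) = -54*(-89) = 4806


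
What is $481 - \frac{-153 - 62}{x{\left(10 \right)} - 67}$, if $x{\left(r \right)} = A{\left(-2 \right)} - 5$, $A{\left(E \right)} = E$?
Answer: $\frac{35379}{74} \approx 478.09$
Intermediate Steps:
$x{\left(r \right)} = -7$ ($x{\left(r \right)} = -2 - 5 = -7$)
$481 - \frac{-153 - 62}{x{\left(10 \right)} - 67} = 481 - \frac{-153 - 62}{-7 - 67} = 481 - - \frac{215}{-74} = 481 - \left(-215\right) \left(- \frac{1}{74}\right) = 481 - \frac{215}{74} = \frac{35379}{74}$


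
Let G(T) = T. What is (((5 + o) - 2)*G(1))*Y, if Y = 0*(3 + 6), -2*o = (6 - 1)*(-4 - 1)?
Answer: 0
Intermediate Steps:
o = 25/2 (o = -(6 - 1)*(-4 - 1)/2 = -5*(-5)/2 = -½*(-25) = 25/2 ≈ 12.500)
Y = 0 (Y = 0*9 = 0)
(((5 + o) - 2)*G(1))*Y = (((5 + 25/2) - 2)*1)*0 = ((35/2 - 2)*1)*0 = ((31/2)*1)*0 = (31/2)*0 = 0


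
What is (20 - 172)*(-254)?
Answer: 38608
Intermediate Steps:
(20 - 172)*(-254) = -152*(-254) = 38608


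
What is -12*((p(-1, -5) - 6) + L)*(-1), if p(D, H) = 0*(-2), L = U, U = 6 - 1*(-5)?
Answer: 60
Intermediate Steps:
U = 11 (U = 6 + 5 = 11)
L = 11
p(D, H) = 0
-12*((p(-1, -5) - 6) + L)*(-1) = -12*((0 - 6) + 11)*(-1) = -12*(-6 + 11)*(-1) = -12*5*(-1) = -60*(-1) = 60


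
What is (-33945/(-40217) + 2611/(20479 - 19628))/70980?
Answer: 66946891/1214633431830 ≈ 5.5117e-5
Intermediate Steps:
(-33945/(-40217) + 2611/(20479 - 19628))/70980 = (-33945*(-1/40217) + 2611/851)*(1/70980) = (33945/40217 + 2611*(1/851))*(1/70980) = (33945/40217 + 2611/851)*(1/70980) = (133893782/34224667)*(1/70980) = 66946891/1214633431830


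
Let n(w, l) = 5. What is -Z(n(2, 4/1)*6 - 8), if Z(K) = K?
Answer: -22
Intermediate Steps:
-Z(n(2, 4/1)*6 - 8) = -(5*6 - 8) = -(30 - 8) = -1*22 = -22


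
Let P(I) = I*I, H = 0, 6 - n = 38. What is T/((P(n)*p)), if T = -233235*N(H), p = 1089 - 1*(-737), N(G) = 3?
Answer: -699705/1869824 ≈ -0.37421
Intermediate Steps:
n = -32 (n = 6 - 1*38 = 6 - 38 = -32)
P(I) = I²
p = 1826 (p = 1089 + 737 = 1826)
T = -699705 (T = -233235*3 = -699705)
T/((P(n)*p)) = -699705/((-32)²*1826) = -699705/(1024*1826) = -699705/1869824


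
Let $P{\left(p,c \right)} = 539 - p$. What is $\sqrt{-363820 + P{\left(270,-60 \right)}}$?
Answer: $i \sqrt{363551} \approx 602.95 i$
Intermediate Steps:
$\sqrt{-363820 + P{\left(270,-60 \right)}} = \sqrt{-363820 + \left(539 - 270\right)} = \sqrt{-363820 + 269} = \sqrt{-363551} = i \sqrt{363551}$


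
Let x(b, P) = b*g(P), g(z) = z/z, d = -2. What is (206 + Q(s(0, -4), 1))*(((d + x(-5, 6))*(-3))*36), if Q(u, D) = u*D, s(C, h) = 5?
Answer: 159516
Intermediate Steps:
g(z) = 1
x(b, P) = b (x(b, P) = b*1 = b)
Q(u, D) = D*u
(206 + Q(s(0, -4), 1))*(((d + x(-5, 6))*(-3))*36) = (206 + 1*5)*(((-2 - 5)*(-3))*36) = (206 + 5)*(-7*(-3)*36) = 211*(21*36) = 211*756 = 159516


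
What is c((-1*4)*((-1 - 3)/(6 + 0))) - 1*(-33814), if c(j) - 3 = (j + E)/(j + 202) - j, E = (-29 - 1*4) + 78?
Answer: 62286431/1842 ≈ 33815.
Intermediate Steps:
E = 45 (E = (-29 - 4) + 78 = -33 + 78 = 45)
c(j) = 3 - j + (45 + j)/(202 + j) (c(j) = 3 + ((j + 45)/(j + 202) - j) = 3 + ((45 + j)/(202 + j) - j) = 3 + (-j + (45 + j)/(202 + j)) = 3 - j + (45 + j)/(202 + j))
c((-1*4)*((-1 - 3)/(6 + 0))) - 1*(-33814) = (651 - ((-1*4)*((-1 - 3)/(6 + 0)))² - 198*(-1*4)*(-1 - 3)/(6 + 0))/(202 + (-1*4)*((-1 - 3)/(6 + 0))) - 1*(-33814) = (651 - (-(-16)/6)² - (-792)*(-4/6))/(202 - (-16)/6) + 33814 = (651 - (-(-16)/6)² - (-792)*(-4*⅙))/(202 - (-16)/6) + 33814 = (651 - (-4*(-⅔))² - (-792)*(-2)/3)/(202 - 4*(-⅔)) + 33814 = (651 - (8/3)² - 198*8/3)/(202 + 8/3) + 33814 = (651 - 1*64/9 - 528)/(614/3) + 33814 = 3*(651 - 64/9 - 528)/614 + 33814 = (3/614)*(1043/9) + 33814 = 1043/1842 + 33814 = 62286431/1842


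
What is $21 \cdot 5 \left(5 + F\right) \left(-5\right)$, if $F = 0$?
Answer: $-2625$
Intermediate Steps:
$21 \cdot 5 \left(5 + F\right) \left(-5\right) = 21 \cdot 5 \left(5 + 0\right) \left(-5\right) = 105 \cdot 5 \left(-5\right) = 105 \left(-25\right) = -2625$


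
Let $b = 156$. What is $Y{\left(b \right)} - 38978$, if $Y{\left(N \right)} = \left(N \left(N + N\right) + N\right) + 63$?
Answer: $9913$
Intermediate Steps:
$Y{\left(N \right)} = 63 + N + 2 N^{2}$ ($Y{\left(N \right)} = \left(N 2 N + N\right) + 63 = \left(2 N^{2} + N\right) + 63 = \left(N + 2 N^{2}\right) + 63 = 63 + N + 2 N^{2}$)
$Y{\left(b \right)} - 38978 = \left(63 + 156 + 2 \cdot 156^{2}\right) - 38978 = \left(63 + 156 + 2 \cdot 24336\right) - 38978 = \left(63 + 156 + 48672\right) - 38978 = 48891 - 38978 = 9913$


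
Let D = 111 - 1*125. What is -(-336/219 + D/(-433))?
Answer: 47474/31609 ≈ 1.5019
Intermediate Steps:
D = -14 (D = 111 - 125 = -14)
-(-336/219 + D/(-433)) = -(-336/219 - 14/(-433)) = -(-336*1/219 - 14*(-1/433)) = -(-112/73 + 14/433) = -1*(-47474/31609) = 47474/31609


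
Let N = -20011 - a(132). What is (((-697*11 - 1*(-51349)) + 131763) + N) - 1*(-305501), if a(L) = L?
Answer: 460803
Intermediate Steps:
N = -20143 (N = -20011 - 1*132 = -20011 - 132 = -20143)
(((-697*11 - 1*(-51349)) + 131763) + N) - 1*(-305501) = (((-697*11 - 1*(-51349)) + 131763) - 20143) - 1*(-305501) = (((-7667 + 51349) + 131763) - 20143) + 305501 = ((43682 + 131763) - 20143) + 305501 = (175445 - 20143) + 305501 = 155302 + 305501 = 460803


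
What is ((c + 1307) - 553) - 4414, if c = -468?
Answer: -4128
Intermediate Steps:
((c + 1307) - 553) - 4414 = ((-468 + 1307) - 553) - 4414 = (839 - 553) - 4414 = 286 - 4414 = -4128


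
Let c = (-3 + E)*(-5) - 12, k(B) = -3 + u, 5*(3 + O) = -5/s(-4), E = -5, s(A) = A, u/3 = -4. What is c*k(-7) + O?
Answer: -1691/4 ≈ -422.75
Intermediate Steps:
u = -12 (u = 3*(-4) = -12)
O = -11/4 (O = -3 + (-5/(-4))/5 = -3 + (-5*(-1/4))/5 = -3 + (1/5)*(5/4) = -3 + 1/4 = -11/4 ≈ -2.7500)
k(B) = -15 (k(B) = -3 - 12 = -15)
c = 28 (c = (-3 - 5)*(-5) - 12 = -8*(-5) - 12 = 40 - 12 = 28)
c*k(-7) + O = 28*(-15) - 11/4 = -420 - 11/4 = -1691/4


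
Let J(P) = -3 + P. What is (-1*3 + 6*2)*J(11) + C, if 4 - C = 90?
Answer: -14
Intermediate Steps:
C = -86 (C = 4 - 1*90 = 4 - 90 = -86)
(-1*3 + 6*2)*J(11) + C = (-1*3 + 6*2)*(-3 + 11) - 86 = (-3 + 12)*8 - 86 = 9*8 - 86 = 72 - 86 = -14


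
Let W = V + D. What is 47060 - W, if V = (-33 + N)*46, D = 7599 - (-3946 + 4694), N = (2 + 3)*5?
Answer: 40577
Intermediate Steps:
N = 25 (N = 5*5 = 25)
D = 6851 (D = 7599 - 1*748 = 7599 - 748 = 6851)
V = -368 (V = (-33 + 25)*46 = -8*46 = -368)
W = 6483 (W = -368 + 6851 = 6483)
47060 - W = 47060 - 1*6483 = 47060 - 6483 = 40577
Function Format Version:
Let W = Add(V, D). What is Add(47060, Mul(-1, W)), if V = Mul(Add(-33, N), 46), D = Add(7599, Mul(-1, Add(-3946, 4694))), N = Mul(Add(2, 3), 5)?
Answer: 40577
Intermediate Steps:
N = 25 (N = Mul(5, 5) = 25)
D = 6851 (D = Add(7599, Mul(-1, 748)) = Add(7599, -748) = 6851)
V = -368 (V = Mul(Add(-33, 25), 46) = Mul(-8, 46) = -368)
W = 6483 (W = Add(-368, 6851) = 6483)
Add(47060, Mul(-1, W)) = Add(47060, Mul(-1, 6483)) = Add(47060, -6483) = 40577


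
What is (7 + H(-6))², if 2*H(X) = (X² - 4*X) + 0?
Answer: 1369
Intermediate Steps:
H(X) = X²/2 - 2*X (H(X) = ((X² - 4*X) + 0)/2 = (X² - 4*X)/2 = X²/2 - 2*X)
(7 + H(-6))² = (7 + (½)*(-6)*(-4 - 6))² = (7 + (½)*(-6)*(-10))² = (7 + 30)² = 37² = 1369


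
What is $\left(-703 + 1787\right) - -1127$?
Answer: $2211$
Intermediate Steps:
$\left(-703 + 1787\right) - -1127 = 1084 + 1127 = 2211$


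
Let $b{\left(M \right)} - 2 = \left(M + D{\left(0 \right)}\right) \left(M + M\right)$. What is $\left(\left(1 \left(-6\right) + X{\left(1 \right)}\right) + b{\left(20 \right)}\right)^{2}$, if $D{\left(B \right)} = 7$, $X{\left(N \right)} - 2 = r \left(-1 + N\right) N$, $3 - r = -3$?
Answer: $1162084$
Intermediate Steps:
$r = 6$ ($r = 3 - -3 = 3 + 3 = 6$)
$X{\left(N \right)} = 2 + N \left(-6 + 6 N\right)$ ($X{\left(N \right)} = 2 + 6 \left(-1 + N\right) N = 2 + \left(-6 + 6 N\right) N = 2 + N \left(-6 + 6 N\right)$)
$b{\left(M \right)} = 2 + 2 M \left(7 + M\right)$ ($b{\left(M \right)} = 2 + \left(M + 7\right) \left(M + M\right) = 2 + \left(7 + M\right) 2 M = 2 + 2 M \left(7 + M\right)$)
$\left(\left(1 \left(-6\right) + X{\left(1 \right)}\right) + b{\left(20 \right)}\right)^{2} = \left(\left(1 \left(-6\right) + \left(2 - 6 + 6 \cdot 1^{2}\right)\right) + \left(2 + 2 \cdot 20^{2} + 14 \cdot 20\right)\right)^{2} = \left(\left(-6 + \left(2 - 6 + 6 \cdot 1\right)\right) + \left(2 + 2 \cdot 400 + 280\right)\right)^{2} = \left(\left(-6 + \left(2 - 6 + 6\right)\right) + \left(2 + 800 + 280\right)\right)^{2} = \left(\left(-6 + 2\right) + 1082\right)^{2} = \left(-4 + 1082\right)^{2} = 1078^{2} = 1162084$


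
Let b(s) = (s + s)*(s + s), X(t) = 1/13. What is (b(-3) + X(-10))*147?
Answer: 68943/13 ≈ 5303.3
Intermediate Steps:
X(t) = 1/13
b(s) = 4*s² (b(s) = (2*s)*(2*s) = 4*s²)
(b(-3) + X(-10))*147 = (4*(-3)² + 1/13)*147 = (4*9 + 1/13)*147 = (36 + 1/13)*147 = (469/13)*147 = 68943/13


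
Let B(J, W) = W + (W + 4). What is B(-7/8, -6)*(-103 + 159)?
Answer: -448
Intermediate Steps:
B(J, W) = 4 + 2*W (B(J, W) = W + (4 + W) = 4 + 2*W)
B(-7/8, -6)*(-103 + 159) = (4 + 2*(-6))*(-103 + 159) = (4 - 12)*56 = -8*56 = -448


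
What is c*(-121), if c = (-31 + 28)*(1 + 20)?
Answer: 7623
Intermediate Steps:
c = -63 (c = -3*21 = -63)
c*(-121) = -63*(-121) = 7623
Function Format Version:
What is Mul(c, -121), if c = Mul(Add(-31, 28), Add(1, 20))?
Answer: 7623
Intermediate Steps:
c = -63 (c = Mul(-3, 21) = -63)
Mul(c, -121) = Mul(-63, -121) = 7623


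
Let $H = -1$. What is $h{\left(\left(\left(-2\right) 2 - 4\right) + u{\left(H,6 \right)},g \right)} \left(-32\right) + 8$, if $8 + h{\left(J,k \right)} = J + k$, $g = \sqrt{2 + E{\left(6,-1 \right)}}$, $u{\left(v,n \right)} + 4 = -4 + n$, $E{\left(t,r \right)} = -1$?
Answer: $552$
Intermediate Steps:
$u{\left(v,n \right)} = -8 + n$ ($u{\left(v,n \right)} = -4 + \left(-4 + n\right) = -8 + n$)
$g = 1$ ($g = \sqrt{2 - 1} = \sqrt{1} = 1$)
$h{\left(J,k \right)} = -8 + J + k$ ($h{\left(J,k \right)} = -8 + \left(J + k\right) = -8 + J + k$)
$h{\left(\left(\left(-2\right) 2 - 4\right) + u{\left(H,6 \right)},g \right)} \left(-32\right) + 8 = \left(-8 + \left(\left(\left(-2\right) 2 - 4\right) + \left(-8 + 6\right)\right) + 1\right) \left(-32\right) + 8 = \left(-8 - 10 + 1\right) \left(-32\right) + 8 = \left(-17\right) \left(-32\right) + 8 = 544 + 8 = 552$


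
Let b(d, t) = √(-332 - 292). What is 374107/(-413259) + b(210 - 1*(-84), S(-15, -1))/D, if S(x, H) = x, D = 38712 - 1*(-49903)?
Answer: -374107/413259 + 4*I*√39/88615 ≈ -0.90526 + 0.00028189*I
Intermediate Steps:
D = 88615 (D = 38712 + 49903 = 88615)
b(d, t) = 4*I*√39 (b(d, t) = √(-624) = 4*I*√39)
374107/(-413259) + b(210 - 1*(-84), S(-15, -1))/D = 374107/(-413259) + (4*I*√39)/88615 = 374107*(-1/413259) + (4*I*√39)*(1/88615) = -374107/413259 + 4*I*√39/88615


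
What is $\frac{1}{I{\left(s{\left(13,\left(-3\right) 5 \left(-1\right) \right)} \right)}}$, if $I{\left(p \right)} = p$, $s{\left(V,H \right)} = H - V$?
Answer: $\frac{1}{2} \approx 0.5$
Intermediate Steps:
$\frac{1}{I{\left(s{\left(13,\left(-3\right) 5 \left(-1\right) \right)} \right)}} = \frac{1}{\left(-3\right) 5 \left(-1\right) - 13} = \frac{1}{\left(-15\right) \left(-1\right) - 13} = \frac{1}{15 - 13} = \frac{1}{2}$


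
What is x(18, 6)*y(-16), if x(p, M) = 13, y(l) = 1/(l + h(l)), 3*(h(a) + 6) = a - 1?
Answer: -39/83 ≈ -0.46988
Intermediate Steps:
h(a) = -19/3 + a/3 (h(a) = -6 + (a - 1)/3 = -6 + (-1 + a)/3 = -6 + (-1/3 + a/3) = -19/3 + a/3)
y(l) = 1/(-19/3 + 4*l/3) (y(l) = 1/(l + (-19/3 + l/3)) = 1/(-19/3 + 4*l/3))
x(18, 6)*y(-16) = 13*(3/(-19 + 4*(-16))) = 13*(3/(-19 - 64)) = 13*(3/(-83)) = 13*(3*(-1/83)) = 13*(-3/83) = -39/83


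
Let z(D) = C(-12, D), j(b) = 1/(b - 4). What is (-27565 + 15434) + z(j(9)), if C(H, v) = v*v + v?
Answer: -303269/25 ≈ -12131.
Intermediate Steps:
C(H, v) = v + v**2 (C(H, v) = v**2 + v = v + v**2)
j(b) = 1/(-4 + b)
z(D) = D*(1 + D)
(-27565 + 15434) + z(j(9)) = (-27565 + 15434) + (1 + 1/(-4 + 9))/(-4 + 9) = -12131 + (1 + 1/5)/5 = -12131 + (1/5)*(6/5) = -12131 + 6/25 = -303269/25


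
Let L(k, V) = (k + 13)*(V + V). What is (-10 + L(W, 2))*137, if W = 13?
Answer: 12878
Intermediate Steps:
L(k, V) = 2*V*(13 + k) (L(k, V) = (13 + k)*(2*V) = 2*V*(13 + k))
(-10 + L(W, 2))*137 = (-10 + 2*2*(13 + 13))*137 = (-10 + 2*2*26)*137 = (-10 + 104)*137 = 94*137 = 12878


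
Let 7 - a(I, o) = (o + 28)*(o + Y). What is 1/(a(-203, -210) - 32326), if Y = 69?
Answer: -1/57981 ≈ -1.7247e-5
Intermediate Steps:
a(I, o) = 7 - (28 + o)*(69 + o) (a(I, o) = 7 - (o + 28)*(o + 69) = 7 - (28 + o)*(69 + o))
1/(a(-203, -210) - 32326) = 1/((-1925 - 1*(-210)² - 97*(-210)) - 32326) = 1/((-1925 - 1*44100 + 20370) - 32326) = 1/((-1925 - 44100 + 20370) - 32326) = 1/(-25655 - 32326) = 1/(-57981) = -1/57981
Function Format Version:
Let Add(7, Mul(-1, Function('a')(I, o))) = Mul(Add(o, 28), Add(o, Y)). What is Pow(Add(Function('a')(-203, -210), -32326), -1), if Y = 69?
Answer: Rational(-1, 57981) ≈ -1.7247e-5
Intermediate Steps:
Function('a')(I, o) = Add(7, Mul(-1, Add(28, o), Add(69, o))) (Function('a')(I, o) = Add(7, Mul(-1, Mul(Add(o, 28), Add(o, 69)))) = Add(7, Mul(-1, Mul(Add(28, o), Add(69, o)))) = Add(7, Mul(-1, Add(28, o), Add(69, o))))
Pow(Add(Function('a')(-203, -210), -32326), -1) = Pow(Add(Add(-1925, Mul(-1, Pow(-210, 2)), Mul(-97, -210)), -32326), -1) = Pow(Add(Add(-1925, Mul(-1, 44100), 20370), -32326), -1) = Pow(Add(Add(-1925, -44100, 20370), -32326), -1) = Pow(Add(-25655, -32326), -1) = Pow(-57981, -1) = Rational(-1, 57981)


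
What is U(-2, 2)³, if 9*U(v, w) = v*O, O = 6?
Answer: -64/27 ≈ -2.3704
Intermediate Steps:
U(v, w) = 2*v/3 (U(v, w) = (v*6)/9 = (6*v)/9 = 2*v/3)
U(-2, 2)³ = ((⅔)*(-2))³ = (-4/3)³ = -64/27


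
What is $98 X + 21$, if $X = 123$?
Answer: $12075$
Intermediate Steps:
$98 X + 21 = 98 \cdot 123 + 21 = 12054 + 21 = 12075$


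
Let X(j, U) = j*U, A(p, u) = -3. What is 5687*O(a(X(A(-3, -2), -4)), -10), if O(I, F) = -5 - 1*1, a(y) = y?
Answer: -34122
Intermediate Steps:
X(j, U) = U*j
O(I, F) = -6 (O(I, F) = -5 - 1 = -6)
5687*O(a(X(A(-3, -2), -4)), -10) = 5687*(-6) = -34122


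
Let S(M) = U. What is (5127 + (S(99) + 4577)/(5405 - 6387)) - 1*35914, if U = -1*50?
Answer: -30237361/982 ≈ -30792.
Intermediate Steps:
U = -50
S(M) = -50
(5127 + (S(99) + 4577)/(5405 - 6387)) - 1*35914 = (5127 + (-50 + 4577)/(5405 - 6387)) - 1*35914 = (5127 + 4527/(-982)) - 35914 = (5127 + 4527*(-1/982)) - 35914 = (5127 - 4527/982) - 35914 = 5030187/982 - 35914 = -30237361/982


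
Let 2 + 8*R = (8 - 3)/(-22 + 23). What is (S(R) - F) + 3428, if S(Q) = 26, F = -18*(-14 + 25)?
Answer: 3652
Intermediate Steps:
F = -198 (F = -18*11 = -198)
R = 3/8 (R = -1/4 + ((8 - 3)/(-22 + 23))/8 = -1/4 + (5/1)/8 = -1/4 + (5*1)/8 = -1/4 + (1/8)*5 = -1/4 + 5/8 = 3/8 ≈ 0.37500)
(S(R) - F) + 3428 = (26 - 1*(-198)) + 3428 = (26 + 198) + 3428 = 224 + 3428 = 3652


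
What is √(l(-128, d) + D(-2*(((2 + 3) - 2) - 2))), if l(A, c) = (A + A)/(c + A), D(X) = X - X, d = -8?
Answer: 4*√34/17 ≈ 1.3720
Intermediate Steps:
D(X) = 0
l(A, c) = 2*A/(A + c) (l(A, c) = (2*A)/(A + c) = 2*A/(A + c))
√(l(-128, d) + D(-2*(((2 + 3) - 2) - 2))) = √(2*(-128)/(-128 - 8) + 0) = √(2*(-128)/(-136) + 0) = √(2*(-128)*(-1/136) + 0) = √(32/17 + 0) = √(32/17) = 4*√34/17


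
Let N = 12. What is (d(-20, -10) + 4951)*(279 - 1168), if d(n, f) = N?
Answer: -4412107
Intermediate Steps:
d(n, f) = 12
(d(-20, -10) + 4951)*(279 - 1168) = (12 + 4951)*(279 - 1168) = 4963*(-889) = -4412107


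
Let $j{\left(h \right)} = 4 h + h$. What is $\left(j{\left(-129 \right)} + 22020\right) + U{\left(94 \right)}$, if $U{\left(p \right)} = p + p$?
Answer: $21563$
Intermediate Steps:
$U{\left(p \right)} = 2 p$
$j{\left(h \right)} = 5 h$
$\left(j{\left(-129 \right)} + 22020\right) + U{\left(94 \right)} = \left(5 \left(-129\right) + 22020\right) + 2 \cdot 94 = \left(-645 + 22020\right) + 188 = 21375 + 188 = 21563$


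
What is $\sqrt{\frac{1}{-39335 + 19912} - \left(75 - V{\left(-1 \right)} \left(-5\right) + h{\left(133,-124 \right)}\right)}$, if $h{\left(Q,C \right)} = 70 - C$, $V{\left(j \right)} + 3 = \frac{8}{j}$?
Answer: $\frac{7 i \sqrt{1647594821}}{19423} \approx 14.629 i$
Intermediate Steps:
$V{\left(j \right)} = -3 + \frac{8}{j}$
$\sqrt{\frac{1}{-39335 + 19912} - \left(75 - V{\left(-1 \right)} \left(-5\right) + h{\left(133,-124 \right)}\right)} = \sqrt{\frac{1}{-39335 + 19912} - \left(145 + 124 - \left(-3 + \frac{8}{-1}\right) \left(-5\right)\right)} = \sqrt{\frac{1}{-19423} - \left(269 - \left(-3 + 8 \left(-1\right)\right) \left(-5\right)\right)} = \sqrt{- \frac{1}{19423} - \left(269 - \left(-3 - 8\right) \left(-5\right)\right)} = \sqrt{- \frac{1}{19423} - 214} = \sqrt{- \frac{4156523}{19423}} = \frac{7 i \sqrt{1647594821}}{19423}$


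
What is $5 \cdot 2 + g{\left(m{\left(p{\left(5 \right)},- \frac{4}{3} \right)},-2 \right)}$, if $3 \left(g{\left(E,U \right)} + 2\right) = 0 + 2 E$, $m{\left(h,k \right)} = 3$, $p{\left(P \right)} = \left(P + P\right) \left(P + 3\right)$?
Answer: $10$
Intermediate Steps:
$p{\left(P \right)} = 2 P \left(3 + P\right)$
$g{\left(E,U \right)} = -2 + \frac{2 E}{3}$ ($g{\left(E,U \right)} = -2 + \frac{0 + 2 E}{3} = -2 + \frac{2 E}{3}$)
$5 \cdot 2 + g{\left(m{\left(p{\left(5 \right)},- \frac{4}{3} \right)},-2 \right)} = 5 \cdot 2 + \left(-2 + \frac{2}{3} \cdot 3\right) = 10 + \left(-2 + 2\right) = 10 + 0 = 10$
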